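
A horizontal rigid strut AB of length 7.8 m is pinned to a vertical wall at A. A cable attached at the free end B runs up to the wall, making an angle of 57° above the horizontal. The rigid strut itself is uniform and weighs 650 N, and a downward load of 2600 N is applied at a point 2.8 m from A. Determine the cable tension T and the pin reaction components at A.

T = 1500 N, A_x = 817.2 N, A_y = 1992 N

ΣM about A: T·sin57°·7.8 − 650·3.9 − 2600·2.8 = 0 → T = 9815/(7.8·0.838671) = 1500.39 ≈ 1500 N.
ΣF_x = 0: A_x − T·cos57° = 0 → A_x = 1500.39 × 0.544639 = 817.2 N.
ΣF_y = 0: A_y + T·sin57° − 650 − 2600 = 0 → A_y = 3250 − 1500.39 × 0.838671 = 1992 N.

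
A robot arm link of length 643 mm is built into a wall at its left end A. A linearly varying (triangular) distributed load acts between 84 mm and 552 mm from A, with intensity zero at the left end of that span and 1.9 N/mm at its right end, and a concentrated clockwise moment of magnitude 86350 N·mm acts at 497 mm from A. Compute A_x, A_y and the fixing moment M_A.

A_x = 0, A_y = 444.6 N, M_A = 262400 N·mm

Resultant of the triangular load: ½ × 1.9 × 468 = 444.6 N, acting at 396 mm from A (one-third of the span from the peak).
ΣF_x = 0: A_x = 0.
ΣF_y = 0: A_y − ½·1.9·468 = 0 → A_y = 444.6 N.
ΣM about A: M_A − (½·1.9·468)·396 − 86350 = 0 → M_A = 262400 N·mm.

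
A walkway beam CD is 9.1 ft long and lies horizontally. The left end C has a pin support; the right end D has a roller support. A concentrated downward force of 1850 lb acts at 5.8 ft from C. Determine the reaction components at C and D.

ΣM about C: D_y·9.1 − 1850·5.8 = 0 → D_y = 10730/9.1 = 1179.12 ≈ 1179 lb.
ΣF_y = 0: C_y + 1179.12 − 1850 = 0 → C_y = 670.9 lb.
ΣF_x = 0: no horizontal applied forces, so C_x = 0.

C_x = 0, C_y = 670.9 lb, D_y = 1179 lb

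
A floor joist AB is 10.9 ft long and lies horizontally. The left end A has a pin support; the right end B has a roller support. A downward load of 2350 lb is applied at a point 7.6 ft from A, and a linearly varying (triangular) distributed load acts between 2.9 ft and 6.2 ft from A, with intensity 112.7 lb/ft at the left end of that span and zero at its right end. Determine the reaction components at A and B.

Resultant of the triangular load: ½ × 112.7 × 3.3 = 185.955 lb, acting at 4 ft from A (one-third of the span from the peak).
ΣM about A: B_y·10.9 − 2350·7.6 − (½·112.7·3.3)·4 = 0 → B_y = 18603.82/10.9 = 1706.77 ≈ 1707 lb.
ΣF_y = 0: A_y + 1706.77 − 2350 − ½·112.7·3.3 = 0 → A_y = 829.2 lb.
ΣF_x = 0: no horizontal applied forces, so A_x = 0.

A_x = 0, A_y = 829.2 lb, B_y = 1707 lb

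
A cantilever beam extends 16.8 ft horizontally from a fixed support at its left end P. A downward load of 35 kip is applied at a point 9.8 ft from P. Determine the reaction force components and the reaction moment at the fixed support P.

P_x = 0, P_y = 35.00 kip, M_P = 343.0 kip·ft

ΣF_x = 0: P_x = 0.
ΣF_y = 0: P_y − 35 = 0 → P_y = 35.00 kip.
ΣM about P: M_P − 35·9.8 = 0 → M_P = 343.0 kip·ft.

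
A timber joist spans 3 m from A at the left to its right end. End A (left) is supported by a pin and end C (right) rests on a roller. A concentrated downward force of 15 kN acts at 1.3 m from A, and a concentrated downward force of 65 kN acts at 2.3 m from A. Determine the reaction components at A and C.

ΣM about A: C_y·3 − 15·1.3 − 65·2.3 = 0 → C_y = 169/3 = 56.3333 ≈ 56.33 kN.
ΣF_y = 0: A_y + 56.3333 − 15 − 65 = 0 → A_y = 23.67 kN.
ΣF_x = 0: no horizontal applied forces, so A_x = 0.

A_x = 0, A_y = 23.67 kN, C_y = 56.33 kN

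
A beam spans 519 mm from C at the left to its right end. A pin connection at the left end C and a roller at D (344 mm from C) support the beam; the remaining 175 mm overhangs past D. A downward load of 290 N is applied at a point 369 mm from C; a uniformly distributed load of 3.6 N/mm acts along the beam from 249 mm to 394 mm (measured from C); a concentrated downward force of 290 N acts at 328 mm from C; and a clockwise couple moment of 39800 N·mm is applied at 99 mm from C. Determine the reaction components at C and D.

C_x = 0, C_y = -89.14 N, D_y = 1191 N

Resultant of the distributed load: 3.6 × 145 = 522 N at 321.5 mm from C.
ΣM about C: D_y·344 − 290·369 − (3.6·145)·321.5 − 290·328 − 39800 = 0 → D_y = 409753/344 = 1191.14 ≈ 1191 N.
ΣF_y = 0: C_y + 1191.14 − 290 − 3.6·145 − 290 = 0 → C_y = -89.14 N.
ΣF_x = 0: no horizontal applied forces, so C_x = 0.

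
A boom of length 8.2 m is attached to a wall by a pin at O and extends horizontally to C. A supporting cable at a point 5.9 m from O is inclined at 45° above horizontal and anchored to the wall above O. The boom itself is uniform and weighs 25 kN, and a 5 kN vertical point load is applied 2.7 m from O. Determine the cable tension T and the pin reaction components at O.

T = 27.80 kN, O_x = 19.66 kN, O_y = 10.34 kN

ΣM about O: T·sin45°·5.9 − 25·4.1 − 5·2.7 = 0 → T = 116/(5.9·0.707107) = 27.8049 ≈ 27.80 kN.
ΣF_x = 0: O_x − T·cos45° = 0 → O_x = 27.8049 × 0.707107 = 19.66 kN.
ΣF_y = 0: O_y + T·sin45° − 25 − 5 = 0 → O_y = 30 − 27.8049 × 0.707107 = 10.34 kN.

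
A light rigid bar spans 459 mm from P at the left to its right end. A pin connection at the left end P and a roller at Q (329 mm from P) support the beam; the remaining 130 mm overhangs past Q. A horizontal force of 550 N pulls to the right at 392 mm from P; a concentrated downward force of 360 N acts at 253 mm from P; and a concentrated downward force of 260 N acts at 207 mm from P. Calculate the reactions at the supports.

ΣM about P: Q_y·329 − 360·253 − 260·207 = 0 → Q_y = 144900/329 = 440.426 ≈ 440.4 N.
ΣF_y = 0: P_y + 440.426 − 360 − 260 = 0 → P_y = 179.6 N.
ΣF_x = 0: P_x + 550 = 0 → P_x = -550.0 N.

P_x = -550.0 N, P_y = 179.6 N, Q_y = 440.4 N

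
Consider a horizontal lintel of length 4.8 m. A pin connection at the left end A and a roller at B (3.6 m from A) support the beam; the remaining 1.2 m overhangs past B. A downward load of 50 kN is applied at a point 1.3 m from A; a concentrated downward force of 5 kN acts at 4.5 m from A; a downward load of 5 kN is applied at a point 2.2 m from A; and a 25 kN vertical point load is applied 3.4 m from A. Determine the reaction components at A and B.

Taking moments about A: B_y·3.6 − 50·1.3 − 5·4.5 − 5·2.2 − 25·3.4 = 0 → B_y = 183.5/3.6 = 50.9722 ≈ 50.97 kN.
ΣF_y = 0: A_y + 50.9722 − 50 − 5 − 5 − 25 = 0 → A_y = 34.03 kN.
ΣF_x = 0: no horizontal applied forces, so A_x = 0.

A_x = 0, A_y = 34.03 kN, B_y = 50.97 kN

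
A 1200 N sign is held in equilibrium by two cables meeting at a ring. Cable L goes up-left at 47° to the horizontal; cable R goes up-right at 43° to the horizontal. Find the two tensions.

T_L = 877.6 N, T_R = 818.4 N

ΣF_x = 0: −T_L·cos47° + T_R·cos43° = 0 → T_R = 0.932515·T_L.
ΣF_y = 0: T_L·sin47° + T_R·sin43° = 1200.
Substitute: T_L·(0.731354 + 0.932515·0.681998) = 1200 → T_L = 877.625 ≈ 877.6 N.
Then T_R = 0.932515 × 877.625 = 818.4 N.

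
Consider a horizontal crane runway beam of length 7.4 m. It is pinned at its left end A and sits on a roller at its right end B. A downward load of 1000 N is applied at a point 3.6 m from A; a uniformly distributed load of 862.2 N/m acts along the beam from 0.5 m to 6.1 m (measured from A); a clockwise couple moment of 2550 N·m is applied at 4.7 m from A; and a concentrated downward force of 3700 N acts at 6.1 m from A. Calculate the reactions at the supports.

Resultant of the distributed load: 862.2 × 5.6 = 4828.32 N at 3.3 m from A.
ΣM about A: B_y·7.4 − 1000·3.6 − (862.2·5.6)·3.3 − 2550 − 3700·6.1 = 0 → B_y = 44653.456/7.4 = 6034.25 ≈ 6034 N.
ΣF_y = 0: A_y + 6034.25 − 1000 − 862.2·5.6 − 3700 = 0 → A_y = 3494 N.
ΣF_x = 0: no horizontal applied forces, so A_x = 0.

A_x = 0, A_y = 3494 N, B_y = 6034 N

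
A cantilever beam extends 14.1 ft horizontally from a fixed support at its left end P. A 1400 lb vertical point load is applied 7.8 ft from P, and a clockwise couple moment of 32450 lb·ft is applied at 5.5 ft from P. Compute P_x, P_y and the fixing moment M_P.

P_x = 0, P_y = 1400 lb, M_P = 43370 lb·ft

ΣF_x = 0: P_x = 0.
ΣF_y = 0: P_y − 1400 = 0 → P_y = 1400 lb.
ΣM about P: M_P − 1400·7.8 − 32450 = 0 → M_P = 43370 lb·ft.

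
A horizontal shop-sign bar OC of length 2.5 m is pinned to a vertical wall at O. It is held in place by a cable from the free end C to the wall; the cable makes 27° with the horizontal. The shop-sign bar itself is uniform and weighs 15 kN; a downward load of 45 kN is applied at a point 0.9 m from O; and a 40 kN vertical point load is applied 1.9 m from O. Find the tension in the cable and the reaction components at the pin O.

ΣM about O: T·sin27°·2.5 − 15·1.25 − 45·0.9 − 40·1.9 = 0 → T = 135.25/(2.5·0.45399) = 119.166 ≈ 119.2 kN.
ΣF_x = 0: O_x − T·cos27° = 0 → O_x = 119.166 × 0.891007 = 106.2 kN.
ΣF_y = 0: O_y + T·sin27° − 15 − 45 − 40 = 0 → O_y = 100 − 119.166 × 0.45399 = 45.90 kN.

T = 119.2 kN, O_x = 106.2 kN, O_y = 45.90 kN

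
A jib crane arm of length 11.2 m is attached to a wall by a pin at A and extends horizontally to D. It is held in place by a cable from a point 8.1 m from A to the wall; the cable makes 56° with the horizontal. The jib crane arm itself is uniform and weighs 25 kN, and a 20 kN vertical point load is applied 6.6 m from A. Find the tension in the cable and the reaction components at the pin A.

T = 40.51 kN, A_x = 22.65 kN, A_y = 11.42 kN

ΣM about A: T·sin56°·8.1 − 25·5.6 − 20·6.6 = 0 → T = 272/(8.1·0.829038) = 40.5051 ≈ 40.51 kN.
ΣF_x = 0: A_x − T·cos56° = 0 → A_x = 40.5051 × 0.559193 = 22.65 kN.
ΣF_y = 0: A_y + T·sin56° − 25 − 20 = 0 → A_y = 45 − 40.5051 × 0.829038 = 11.42 kN.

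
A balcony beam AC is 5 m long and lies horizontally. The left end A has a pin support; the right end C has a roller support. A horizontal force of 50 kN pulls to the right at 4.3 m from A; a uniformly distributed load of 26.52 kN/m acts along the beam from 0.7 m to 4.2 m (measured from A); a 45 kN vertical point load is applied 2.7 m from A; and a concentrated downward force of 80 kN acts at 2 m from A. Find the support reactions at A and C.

Resultant of the distributed load: 26.52 × 3.5 = 92.82 kN at 2.45 m from A.
Moments about A: C_y·5 − (26.52·3.5)·2.45 − 45·2.7 − 80·2 = 0 → C_y = 508.909/5 = 101.782 ≈ 101.8 kN.
ΣF_y = 0: A_y + 101.782 − 26.52·3.5 − 45 − 80 = 0 → A_y = 116.0 kN.
ΣF_x = 0: A_x + 50 = 0 → A_x = -50.00 kN.

A_x = -50.00 kN, A_y = 116.0 kN, C_y = 101.8 kN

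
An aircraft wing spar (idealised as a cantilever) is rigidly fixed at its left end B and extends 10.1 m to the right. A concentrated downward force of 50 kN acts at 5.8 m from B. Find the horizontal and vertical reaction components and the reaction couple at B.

B_x = 0, B_y = 50.00 kN, M_B = 290.0 kN·m

ΣF_x = 0: B_x = 0.
ΣF_y = 0: B_y − 50 = 0 → B_y = 50.00 kN.
ΣM about B: M_B − 50·5.8 = 0 → M_B = 290.0 kN·m.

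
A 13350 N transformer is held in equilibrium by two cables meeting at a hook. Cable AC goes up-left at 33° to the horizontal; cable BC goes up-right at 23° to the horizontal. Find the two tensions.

ΣF_x = 0: −T_AC·cos33° + T_BC·cos23° = 0 → T_BC = 0.911098·T_AC.
ΣF_y = 0: T_AC·sin33° + T_BC·sin23° = 13350.
Substitute: T_AC·(0.544639 + 0.911098·0.390731) = 13350 → T_AC = 14822.9 ≈ 14820 N.
Then T_BC = 0.911098 × 14822.9 = 13510 N.

T_AC = 14820 N, T_BC = 13510 N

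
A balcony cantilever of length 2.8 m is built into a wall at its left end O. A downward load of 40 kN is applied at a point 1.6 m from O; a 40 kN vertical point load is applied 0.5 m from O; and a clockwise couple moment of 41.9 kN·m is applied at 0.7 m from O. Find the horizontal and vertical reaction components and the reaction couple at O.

O_x = 0, O_y = 80.00 kN, M_O = 125.9 kN·m

ΣF_x = 0: O_x = 0.
ΣF_y = 0: O_y − 40 − 40 = 0 → O_y = 80.00 kN.
ΣM about O: M_O − 40·1.6 − 40·0.5 − 41.9 = 0 → M_O = 125.9 kN·m.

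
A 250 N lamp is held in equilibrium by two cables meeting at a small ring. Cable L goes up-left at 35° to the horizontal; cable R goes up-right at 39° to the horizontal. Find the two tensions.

ΣF_x = 0: −T_L·cos35° + T_R·cos39° = 0 → T_R = 1.05405·T_L.
ΣF_y = 0: T_L·sin35° + T_R·sin39° = 250.
Substitute: T_L·(0.573576 + 1.05405·0.62932) = 250 → T_L = 202.116 ≈ 202.1 N.
Then T_R = 1.05405 × 202.116 = 213.0 N.

T_L = 202.1 N, T_R = 213.0 N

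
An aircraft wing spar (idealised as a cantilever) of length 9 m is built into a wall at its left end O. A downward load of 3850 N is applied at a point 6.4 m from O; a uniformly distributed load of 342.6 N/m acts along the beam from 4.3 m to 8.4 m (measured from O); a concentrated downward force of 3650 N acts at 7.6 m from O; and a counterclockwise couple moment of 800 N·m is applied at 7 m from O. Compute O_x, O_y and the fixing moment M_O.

Resultant of the distributed load: 342.6 × 4.1 = 1404.66 N at 6.35 m from O.
ΣF_x = 0: O_x = 0.
ΣF_y = 0: O_y − 3850 − 342.6·4.1 − 3650 = 0 → O_y = 8905 N.
ΣM about O: M_O − 3850·6.4 − (342.6·4.1)·6.35 − 3650·7.6 + 800 = 0 → M_O = 60500 N·m.

O_x = 0, O_y = 8905 N, M_O = 60500 N·m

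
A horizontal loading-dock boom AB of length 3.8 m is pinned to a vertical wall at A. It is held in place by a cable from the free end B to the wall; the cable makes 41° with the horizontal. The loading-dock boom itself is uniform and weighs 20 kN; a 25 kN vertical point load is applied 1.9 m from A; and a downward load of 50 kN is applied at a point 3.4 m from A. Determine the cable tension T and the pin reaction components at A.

ΣM about A: T·sin41°·3.8 − 20·1.9 − 25·1.9 − 50·3.4 = 0 → T = 255.5/(3.8·0.656059) = 102.486 ≈ 102.5 kN.
ΣF_x = 0: A_x − T·cos41° = 0 → A_x = 102.486 × 0.75471 = 77.35 kN.
ΣF_y = 0: A_y + T·sin41° − 20 − 25 − 50 = 0 → A_y = 95 − 102.486 × 0.656059 = 27.76 kN.

T = 102.5 kN, A_x = 77.35 kN, A_y = 27.76 kN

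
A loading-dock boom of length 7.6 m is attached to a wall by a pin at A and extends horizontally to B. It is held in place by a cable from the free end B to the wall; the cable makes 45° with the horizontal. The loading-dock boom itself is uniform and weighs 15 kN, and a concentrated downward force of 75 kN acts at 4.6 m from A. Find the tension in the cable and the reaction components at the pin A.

T = 74.80 kN, A_x = 52.89 kN, A_y = 37.11 kN

ΣM about A: T·sin45°·7.6 − 15·3.8 − 75·4.6 = 0 → T = 402/(7.6·0.707107) = 74.8044 ≈ 74.80 kN.
ΣF_x = 0: A_x − T·cos45° = 0 → A_x = 74.8044 × 0.707107 = 52.89 kN.
ΣF_y = 0: A_y + T·sin45° − 15 − 75 = 0 → A_y = 90 − 74.8044 × 0.707107 = 37.11 kN.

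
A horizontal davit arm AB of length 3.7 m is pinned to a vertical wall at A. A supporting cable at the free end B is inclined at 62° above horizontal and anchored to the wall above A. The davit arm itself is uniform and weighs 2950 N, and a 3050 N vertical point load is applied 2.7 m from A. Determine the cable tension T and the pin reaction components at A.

ΣM about A: T·sin62°·3.7 − 2950·1.85 − 3050·2.7 = 0 → T = 13692.5/(3.7·0.882948) = 4191.27 ≈ 4191 N.
ΣF_x = 0: A_x − T·cos62° = 0 → A_x = 4191.27 × 0.469472 = 1968 N.
ΣF_y = 0: A_y + T·sin62° − 2950 − 3050 = 0 → A_y = 6000 − 4191.27 × 0.882948 = 2299 N.

T = 4191 N, A_x = 1968 N, A_y = 2299 N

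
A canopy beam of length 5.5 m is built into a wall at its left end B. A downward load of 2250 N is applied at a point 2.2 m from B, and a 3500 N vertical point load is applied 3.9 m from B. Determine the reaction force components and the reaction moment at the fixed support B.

ΣF_x = 0: B_x = 0.
ΣF_y = 0: B_y − 2250 − 3500 = 0 → B_y = 5750 N.
ΣM about B: M_B − 2250·2.2 − 3500·3.9 = 0 → M_B = 18600 N·m.

B_x = 0, B_y = 5750 N, M_B = 18600 N·m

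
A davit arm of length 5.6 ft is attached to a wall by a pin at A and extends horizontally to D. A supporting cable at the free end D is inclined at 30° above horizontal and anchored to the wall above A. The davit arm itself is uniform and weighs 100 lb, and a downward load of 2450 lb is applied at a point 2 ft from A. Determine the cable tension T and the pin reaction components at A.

T = 1850 lb, A_x = 1602 lb, A_y = 1625 lb

ΣM about A: T·sin30°·5.6 − 100·2.8 − 2450·2 = 0 → T = 5180/(5.6·0.5) = 1850 lb.
ΣF_x = 0: A_x − T·cos30° = 0 → A_x = 1850 × 0.866025 = 1602 lb.
ΣF_y = 0: A_y + T·sin30° − 100 − 2450 = 0 → A_y = 2550 − 1850 × 0.5 = 1625 lb.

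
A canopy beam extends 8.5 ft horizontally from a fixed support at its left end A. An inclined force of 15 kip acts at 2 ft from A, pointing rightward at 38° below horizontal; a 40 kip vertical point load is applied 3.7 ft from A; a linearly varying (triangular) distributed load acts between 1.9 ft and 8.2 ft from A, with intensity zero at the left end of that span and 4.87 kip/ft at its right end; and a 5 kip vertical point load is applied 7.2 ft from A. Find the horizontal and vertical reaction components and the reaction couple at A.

A_x = -11.82 kip, A_y = 69.58 kip, M_A = 296.0 kip·ft

Resultant of the triangular load: ½ × 4.87 × 6.3 = 15.3405 kip, acting at 6.1 ft from A (one-third of the span from the peak).
ΣF_x = 0: A_x + 15·cos38° = 0 → A_x = -11.82 kip.
ΣF_y = 0: A_y − 15·sin38° − 40 − ½·4.87·6.3 − 5 = 0 → A_y = 69.58 kip.
ΣM about A: M_A − 15·sin38°·2 − 40·3.7 − (½·4.87·6.3)·6.1 − 5·7.2 = 0 → M_A = 296.0 kip·ft.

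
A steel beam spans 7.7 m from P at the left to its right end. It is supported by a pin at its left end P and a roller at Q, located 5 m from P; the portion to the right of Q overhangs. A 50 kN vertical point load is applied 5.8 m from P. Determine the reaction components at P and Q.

P_x = 0, P_y = -8.000 kN, Q_y = 58.00 kN

Taking moments about P: Q_y·5 − 50·5.8 = 0 → Q_y = 290/5 = 58.00 kN.
ΣF_y = 0: P_y + 58 − 50 = 0 → P_y = -8.000 kN.
ΣF_x = 0: no horizontal applied forces, so P_x = 0.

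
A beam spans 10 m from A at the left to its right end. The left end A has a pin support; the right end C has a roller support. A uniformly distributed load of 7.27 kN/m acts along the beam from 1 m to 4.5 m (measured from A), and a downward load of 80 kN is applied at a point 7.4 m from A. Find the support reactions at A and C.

Resultant of the distributed load: 7.27 × 3.5 = 25.445 kN at 2.75 m from A.
ΣM about A: C_y·10 − (7.27·3.5)·2.75 − 80·7.4 = 0 → C_y = 661.97375/10 = 66.1974 ≈ 66.20 kN.
ΣF_y = 0: A_y + 66.1974 − 7.27·3.5 − 80 = 0 → A_y = 39.25 kN.
ΣF_x = 0: no horizontal applied forces, so A_x = 0.

A_x = 0, A_y = 39.25 kN, C_y = 66.20 kN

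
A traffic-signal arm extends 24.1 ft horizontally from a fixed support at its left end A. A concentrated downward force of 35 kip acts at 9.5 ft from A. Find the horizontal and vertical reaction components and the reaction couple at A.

A_x = 0, A_y = 35.00 kip, M_A = 332.5 kip·ft

ΣF_x = 0: A_x = 0.
ΣF_y = 0: A_y − 35 = 0 → A_y = 35.00 kip.
ΣM about A: M_A − 35·9.5 = 0 → M_A = 332.5 kip·ft.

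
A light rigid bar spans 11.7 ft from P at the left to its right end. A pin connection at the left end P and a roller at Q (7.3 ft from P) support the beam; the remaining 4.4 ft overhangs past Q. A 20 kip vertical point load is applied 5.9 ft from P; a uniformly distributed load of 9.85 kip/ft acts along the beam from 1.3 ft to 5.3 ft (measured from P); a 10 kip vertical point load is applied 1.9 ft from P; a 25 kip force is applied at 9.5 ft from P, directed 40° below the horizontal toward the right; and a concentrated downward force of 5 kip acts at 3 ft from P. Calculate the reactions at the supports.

P_x = -19.15 kip, P_y = 30.92 kip, Q_y = 59.55 kip

Resultant of the distributed load: 9.85 × 4 = 39.4 kip at 3.3 ft from P.
ΣM about P: Q_y·7.3 − 20·5.9 − (9.85·4)·3.3 − 10·1.9 − 25·sin40°·9.5 − 5·3 = 0 → Q_y = 434.682/7.3 = 59.5455 ≈ 59.55 kip.
ΣF_y = 0: P_y + 59.5455 − 20 − 9.85·4 − 10 − 25·sin40° − 5 = 0 → P_y = 30.92 kip.
ΣF_x = 0: P_x + 25·cos40° = 0 → P_x = -19.15 kip.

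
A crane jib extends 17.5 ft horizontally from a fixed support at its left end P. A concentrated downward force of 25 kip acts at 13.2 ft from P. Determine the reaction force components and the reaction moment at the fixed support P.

ΣF_x = 0: P_x = 0.
ΣF_y = 0: P_y − 25 = 0 → P_y = 25.00 kip.
ΣM about P: M_P − 25·13.2 = 0 → M_P = 330.0 kip·ft.

P_x = 0, P_y = 25.00 kip, M_P = 330.0 kip·ft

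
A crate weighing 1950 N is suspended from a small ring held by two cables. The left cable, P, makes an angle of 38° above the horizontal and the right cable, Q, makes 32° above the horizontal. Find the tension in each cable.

T_P = 1760 N, T_Q = 1635 N

ΣF_x = 0: −T_P·cos38° + T_Q·cos32° = 0 → T_Q = 0.929205·T_P.
ΣF_y = 0: T_P·sin38° + T_Q·sin32° = 1950.
Substitute: T_P·(0.615661 + 0.929205·0.529919) = 1950 → T_P = 1759.83 ≈ 1760 N.
Then T_Q = 0.929205 × 1759.83 = 1635 N.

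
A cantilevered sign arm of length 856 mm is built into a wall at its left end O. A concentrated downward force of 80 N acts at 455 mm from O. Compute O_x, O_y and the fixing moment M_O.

O_x = 0, O_y = 80.00 N, M_O = 36400 N·mm

ΣF_x = 0: O_x = 0.
ΣF_y = 0: O_y − 80 = 0 → O_y = 80.00 N.
ΣM about O: M_O − 80·455 = 0 → M_O = 36400 N·mm.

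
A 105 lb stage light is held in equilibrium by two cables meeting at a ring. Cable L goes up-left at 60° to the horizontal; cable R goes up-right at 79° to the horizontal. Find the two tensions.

ΣF_x = 0: −T_L·cos60° + T_R·cos79° = 0 → T_R = 2.62042·T_L.
ΣF_y = 0: T_L·sin60° + T_R·sin79° = 105.
Substitute: T_L·(0.866025 + 2.62042·0.981627) = 105 → T_L = 30.5383 ≈ 30.54 lb.
Then T_R = 2.62042 × 30.5383 = 80.02 lb.

T_L = 30.54 lb, T_R = 80.02 lb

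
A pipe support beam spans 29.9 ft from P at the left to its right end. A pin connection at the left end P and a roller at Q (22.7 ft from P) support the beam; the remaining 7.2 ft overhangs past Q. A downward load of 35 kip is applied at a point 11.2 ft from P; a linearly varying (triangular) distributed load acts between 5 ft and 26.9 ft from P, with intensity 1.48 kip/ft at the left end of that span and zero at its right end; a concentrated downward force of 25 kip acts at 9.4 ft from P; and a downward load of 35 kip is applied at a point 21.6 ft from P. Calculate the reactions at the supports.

Resultant of the triangular load: ½ × 1.48 × 21.9 = 16.206 kip, acting at 12.3 ft from P (one-third of the span from the peak).
ΣM about P: Q_y·22.7 − 35·11.2 − (½·1.48·21.9)·12.3 − 25·9.4 − 35·21.6 = 0 → Q_y = 1582.3338/22.7 = 69.7063 ≈ 69.71 kip.
ΣF_y = 0: P_y + 69.7063 − 35 − ½·1.48·21.9 − 25 − 35 = 0 → P_y = 41.50 kip.
ΣF_x = 0: no horizontal applied forces, so P_x = 0.

P_x = 0, P_y = 41.50 kip, Q_y = 69.71 kip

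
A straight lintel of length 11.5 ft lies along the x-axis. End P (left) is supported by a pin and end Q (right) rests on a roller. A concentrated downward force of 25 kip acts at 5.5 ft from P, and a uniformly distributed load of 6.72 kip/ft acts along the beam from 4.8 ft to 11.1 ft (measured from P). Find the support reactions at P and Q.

Resultant of the distributed load: 6.72 × 6.3 = 42.336 kip at 7.95 ft from P.
Taking moments about P: Q_y·11.5 − 25·5.5 − (6.72·6.3)·7.95 = 0 → Q_y = 474.0712/11.5 = 41.2236 ≈ 41.22 kip.
ΣF_y = 0: P_y + 41.2236 − 25 − 6.72·6.3 = 0 → P_y = 26.11 kip.
ΣF_x = 0: no horizontal applied forces, so P_x = 0.

P_x = 0, P_y = 26.11 kip, Q_y = 41.22 kip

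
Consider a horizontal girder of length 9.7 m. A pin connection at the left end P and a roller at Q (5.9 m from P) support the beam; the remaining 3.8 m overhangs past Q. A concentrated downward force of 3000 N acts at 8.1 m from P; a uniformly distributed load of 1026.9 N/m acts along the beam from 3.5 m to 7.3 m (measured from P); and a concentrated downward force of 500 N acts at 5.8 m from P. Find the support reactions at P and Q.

P_x = 0, P_y = -779.5 N, Q_y = 8182 N

Resultant of the distributed load: 1026.9 × 3.8 = 3902.22 N at 5.4 m from P.
Taking moments about P: Q_y·5.9 − 3000·8.1 − (1026.9·3.8)·5.4 − 500·5.8 = 0 → Q_y = 48271.988/5.9 = 8181.69 ≈ 8182 N.
ΣF_y = 0: P_y + 8181.69 − 3000 − 1026.9·3.8 − 500 = 0 → P_y = -779.5 N.
ΣF_x = 0: no horizontal applied forces, so P_x = 0.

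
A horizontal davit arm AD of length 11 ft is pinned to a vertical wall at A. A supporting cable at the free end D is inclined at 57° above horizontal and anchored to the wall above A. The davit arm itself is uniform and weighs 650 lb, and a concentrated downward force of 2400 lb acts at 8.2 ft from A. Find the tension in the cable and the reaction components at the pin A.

ΣM about A: T·sin57°·11 − 650·5.5 − 2400·8.2 = 0 → T = 23255/(11·0.838671) = 2520.76 ≈ 2521 lb.
ΣF_x = 0: A_x − T·cos57° = 0 → A_x = 2520.76 × 0.544639 = 1373 lb.
ΣF_y = 0: A_y + T·sin57° − 650 − 2400 = 0 → A_y = 3050 − 2520.76 × 0.838671 = 935.9 lb.

T = 2521 lb, A_x = 1373 lb, A_y = 935.9 lb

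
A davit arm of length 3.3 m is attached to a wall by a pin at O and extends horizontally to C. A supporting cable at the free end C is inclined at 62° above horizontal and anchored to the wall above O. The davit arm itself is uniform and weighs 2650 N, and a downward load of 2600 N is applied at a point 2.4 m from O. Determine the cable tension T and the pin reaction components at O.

ΣM about O: T·sin62°·3.3 − 2650·1.65 − 2600·2.4 = 0 → T = 10612.5/(3.3·0.882948) = 3642.24 ≈ 3642 N.
ΣF_x = 0: O_x − T·cos62° = 0 → O_x = 3642.24 × 0.469472 = 1710 N.
ΣF_y = 0: O_y + T·sin62° − 2650 − 2600 = 0 → O_y = 5250 − 3642.24 × 0.882948 = 2034 N.

T = 3642 N, O_x = 1710 N, O_y = 2034 N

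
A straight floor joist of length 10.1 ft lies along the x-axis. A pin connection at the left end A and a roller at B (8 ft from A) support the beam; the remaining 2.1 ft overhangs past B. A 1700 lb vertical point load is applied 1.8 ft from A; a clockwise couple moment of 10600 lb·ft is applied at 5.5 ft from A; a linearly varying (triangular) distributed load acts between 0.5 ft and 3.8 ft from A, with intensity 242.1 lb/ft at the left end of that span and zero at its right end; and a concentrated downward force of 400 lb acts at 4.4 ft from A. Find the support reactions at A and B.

A_x = 0, A_y = 492.1 lb, B_y = 2007 lb

Resultant of the triangular load: ½ × 242.1 × 3.3 = 399.465 lb, acting at 1.6 ft from A (one-third of the span from the peak).
Moments about A: B_y·8 − 1700·1.8 − 10600 − (½·242.1·3.3)·1.6 − 400·4.4 = 0 → B_y = 16059.144/8 = 2007.39 ≈ 2007 lb.
ΣF_y = 0: A_y + 2007.39 − 1700 − ½·242.1·3.3 − 400 = 0 → A_y = 492.1 lb.
ΣF_x = 0: no horizontal applied forces, so A_x = 0.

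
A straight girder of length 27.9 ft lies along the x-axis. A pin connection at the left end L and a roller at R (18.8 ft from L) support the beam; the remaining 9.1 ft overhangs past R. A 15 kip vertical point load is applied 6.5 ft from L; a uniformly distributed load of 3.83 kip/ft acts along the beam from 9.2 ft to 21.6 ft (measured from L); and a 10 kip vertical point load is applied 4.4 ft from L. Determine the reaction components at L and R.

Resultant of the distributed load: 3.83 × 12.4 = 47.492 kip at 15.4 ft from L.
ΣM about L: R_y·18.8 − 15·6.5 − (3.83·12.4)·15.4 − 10·4.4 = 0 → R_y = 872.8768/18.8 = 46.4296 ≈ 46.43 kip.
ΣF_y = 0: L_y + 46.4296 − 15 − 3.83·12.4 − 10 = 0 → L_y = 26.06 kip.
ΣF_x = 0: no horizontal applied forces, so L_x = 0.

L_x = 0, L_y = 26.06 kip, R_y = 46.43 kip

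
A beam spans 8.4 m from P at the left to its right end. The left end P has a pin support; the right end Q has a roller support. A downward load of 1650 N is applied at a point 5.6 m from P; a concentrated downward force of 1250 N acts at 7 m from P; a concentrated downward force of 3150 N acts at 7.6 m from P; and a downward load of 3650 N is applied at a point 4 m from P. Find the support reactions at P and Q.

P_x = 0, P_y = 2970 N, Q_y = 6730 N

ΣM about P: Q_y·8.4 − 1650·5.6 − 1250·7 − 3150·7.6 − 3650·4 = 0 → Q_y = 56530/8.4 = 6729.76 ≈ 6730 N.
ΣF_y = 0: P_y + 6729.76 − 1650 − 1250 − 3150 − 3650 = 0 → P_y = 2970 N.
ΣF_x = 0: no horizontal applied forces, so P_x = 0.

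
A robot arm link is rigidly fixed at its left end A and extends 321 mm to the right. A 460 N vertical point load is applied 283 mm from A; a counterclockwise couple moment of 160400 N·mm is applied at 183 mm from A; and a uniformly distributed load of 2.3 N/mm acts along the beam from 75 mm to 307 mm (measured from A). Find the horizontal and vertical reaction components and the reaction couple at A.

Resultant of the distributed load: 2.3 × 232 = 533.6 N at 191 mm from A.
ΣF_x = 0: A_x = 0.
ΣF_y = 0: A_y − 460 − 2.3·232 = 0 → A_y = 993.6 N.
ΣM about A: M_A − 460·283 + 160400 − (2.3·232)·191 = 0 → M_A = 71700 N·mm.

A_x = 0, A_y = 993.6 N, M_A = 71700 N·mm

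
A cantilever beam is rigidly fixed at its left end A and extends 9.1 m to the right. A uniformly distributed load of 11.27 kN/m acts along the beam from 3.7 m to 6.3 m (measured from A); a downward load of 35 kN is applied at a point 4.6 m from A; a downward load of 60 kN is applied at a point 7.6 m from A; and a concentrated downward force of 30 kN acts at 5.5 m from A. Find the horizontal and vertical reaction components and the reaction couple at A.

Resultant of the distributed load: 11.27 × 2.6 = 29.302 kN at 5 m from A.
ΣF_x = 0: A_x = 0.
ΣF_y = 0: A_y − 11.27·2.6 − 35 − 60 − 30 = 0 → A_y = 154.3 kN.
ΣM about A: M_A − (11.27·2.6)·5 − 35·4.6 − 60·7.6 − 30·5.5 = 0 → M_A = 928.5 kN·m.

A_x = 0, A_y = 154.3 kN, M_A = 928.5 kN·m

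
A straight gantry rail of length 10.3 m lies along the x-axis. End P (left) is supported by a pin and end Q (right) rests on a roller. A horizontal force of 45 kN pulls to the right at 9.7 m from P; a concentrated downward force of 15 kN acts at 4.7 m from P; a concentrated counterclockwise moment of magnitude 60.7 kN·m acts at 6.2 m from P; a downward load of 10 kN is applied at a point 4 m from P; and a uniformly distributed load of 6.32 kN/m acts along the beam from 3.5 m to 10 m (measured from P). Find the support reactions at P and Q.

P_x = -45.00 kN, P_y = 34.32 kN, Q_y = 31.76 kN

Resultant of the distributed load: 6.32 × 6.5 = 41.08 kN at 6.75 m from P.
ΣM about P: Q_y·10.3 − 15·4.7 + 60.7 − 10·4 − (6.32·6.5)·6.75 = 0 → Q_y = 327.09/10.3 = 31.7563 ≈ 31.76 kN.
ΣF_y = 0: P_y + 31.7563 − 15 − 10 − 6.32·6.5 = 0 → P_y = 34.32 kN.
ΣF_x = 0: P_x + 45 = 0 → P_x = -45.00 kN.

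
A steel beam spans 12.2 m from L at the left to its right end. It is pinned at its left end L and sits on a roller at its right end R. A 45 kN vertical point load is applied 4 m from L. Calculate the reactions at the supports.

L_x = 0, L_y = 30.25 kN, R_y = 14.75 kN

Moments about L: R_y·12.2 − 45·4 = 0 → R_y = 180/12.2 = 14.7541 ≈ 14.75 kN.
ΣF_y = 0: L_y + 14.7541 − 45 = 0 → L_y = 30.25 kN.
ΣF_x = 0: no horizontal applied forces, so L_x = 0.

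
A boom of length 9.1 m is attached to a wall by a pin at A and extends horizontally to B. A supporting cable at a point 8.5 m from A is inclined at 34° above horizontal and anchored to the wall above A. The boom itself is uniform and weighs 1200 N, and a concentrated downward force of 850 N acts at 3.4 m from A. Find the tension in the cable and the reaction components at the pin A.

T = 1757 N, A_x = 1456 N, A_y = 1068 N

ΣM about A: T·sin34°·8.5 − 1200·4.55 − 850·3.4 = 0 → T = 8350/(8.5·0.559193) = 1756.73 ≈ 1757 N.
ΣF_x = 0: A_x − T·cos34° = 0 → A_x = 1756.73 × 0.829038 = 1456 N.
ΣF_y = 0: A_y + T·sin34° − 1200 − 850 = 0 → A_y = 2050 − 1756.73 × 0.559193 = 1068 N.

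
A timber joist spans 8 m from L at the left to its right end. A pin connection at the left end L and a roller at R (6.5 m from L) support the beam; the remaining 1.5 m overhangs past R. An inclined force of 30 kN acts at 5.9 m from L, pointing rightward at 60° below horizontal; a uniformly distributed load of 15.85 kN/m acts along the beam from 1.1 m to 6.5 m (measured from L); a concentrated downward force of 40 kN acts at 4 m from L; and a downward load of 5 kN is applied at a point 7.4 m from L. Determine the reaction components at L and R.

L_x = -15.00 kN, L_y = 52.64 kN, R_y = 103.9 kN

Resultant of the distributed load: 15.85 × 5.4 = 85.59 kN at 3.8 m from L.
Moments about L: R_y·6.5 − 30·sin60°·5.9 − (15.85·5.4)·3.8 − 40·4 − 5·7.4 = 0 → R_y = 675.528/6.5 = 103.927 ≈ 103.9 kN.
ΣF_y = 0: L_y + 103.927 − 30·sin60° − 15.85·5.4 − 40 − 5 = 0 → L_y = 52.64 kN.
ΣF_x = 0: L_x + 30·cos60° = 0 → L_x = -15.00 kN.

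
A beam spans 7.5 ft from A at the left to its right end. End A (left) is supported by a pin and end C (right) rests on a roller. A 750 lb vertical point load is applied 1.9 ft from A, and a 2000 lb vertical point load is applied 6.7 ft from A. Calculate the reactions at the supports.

A_x = 0, A_y = 773.3 lb, C_y = 1977 lb

ΣM about A: C_y·7.5 − 750·1.9 − 2000·6.7 = 0 → C_y = 14825/7.5 = 1976.67 ≈ 1977 lb.
ΣF_y = 0: A_y + 1976.67 − 750 − 2000 = 0 → A_y = 773.3 lb.
ΣF_x = 0: no horizontal applied forces, so A_x = 0.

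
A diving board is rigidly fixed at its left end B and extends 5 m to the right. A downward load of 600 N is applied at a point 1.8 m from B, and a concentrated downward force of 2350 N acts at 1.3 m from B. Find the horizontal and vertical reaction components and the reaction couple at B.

ΣF_x = 0: B_x = 0.
ΣF_y = 0: B_y − 600 − 2350 = 0 → B_y = 2950 N.
ΣM about B: M_B − 600·1.8 − 2350·1.3 = 0 → M_B = 4135 N·m.

B_x = 0, B_y = 2950 N, M_B = 4135 N·m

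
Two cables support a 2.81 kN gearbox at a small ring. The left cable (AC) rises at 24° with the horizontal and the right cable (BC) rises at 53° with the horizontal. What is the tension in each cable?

ΣF_x = 0: −T_AC·cos24° + T_BC·cos53° = 0 → T_BC = 1.51798·T_AC.
ΣF_y = 0: T_AC·sin24° + T_BC·sin53° = 2.81.
Substitute: T_AC·(0.406737 + 1.51798·0.798636) = 2.81 → T_AC = 1.73559 ≈ 1.736 kN.
Then T_BC = 1.51798 × 1.73559 = 2.635 kN.

T_AC = 1.736 kN, T_BC = 2.635 kN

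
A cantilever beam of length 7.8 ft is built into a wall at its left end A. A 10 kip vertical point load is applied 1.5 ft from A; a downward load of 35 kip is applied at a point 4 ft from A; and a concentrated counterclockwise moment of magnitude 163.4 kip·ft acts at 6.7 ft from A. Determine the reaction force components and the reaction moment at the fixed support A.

A_x = 0, A_y = 45.00 kip, M_A = -8.400 kip·ft

ΣF_x = 0: A_x = 0.
ΣF_y = 0: A_y − 10 − 35 = 0 → A_y = 45.00 kip.
ΣM about A: M_A − 10·1.5 − 35·4 + 163.4 = 0 → M_A = -8.400 kip·ft.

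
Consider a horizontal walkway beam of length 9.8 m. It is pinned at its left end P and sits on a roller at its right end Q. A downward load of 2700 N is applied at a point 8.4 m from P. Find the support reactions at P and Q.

ΣM about P: Q_y·9.8 − 2700·8.4 = 0 → Q_y = 22680/9.8 = 2314.29 ≈ 2314 N.
ΣF_y = 0: P_y + 2314.29 − 2700 = 0 → P_y = 385.7 N.
ΣF_x = 0: no horizontal applied forces, so P_x = 0.

P_x = 0, P_y = 385.7 N, Q_y = 2314 N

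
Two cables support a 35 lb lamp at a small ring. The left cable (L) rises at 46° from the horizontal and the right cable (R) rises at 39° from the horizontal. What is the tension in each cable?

T_L = 27.30 lb, T_R = 24.41 lb

ΣF_x = 0: −T_L·cos46° + T_R·cos39° = 0 → T_R = 0.893858·T_L.
ΣF_y = 0: T_L·sin46° + T_R·sin39° = 35.
Substitute: T_L·(0.71934 + 0.893858·0.62932) = 35 → T_L = 27.304 ≈ 27.30 lb.
Then T_R = 0.893858 × 27.304 = 24.41 lb.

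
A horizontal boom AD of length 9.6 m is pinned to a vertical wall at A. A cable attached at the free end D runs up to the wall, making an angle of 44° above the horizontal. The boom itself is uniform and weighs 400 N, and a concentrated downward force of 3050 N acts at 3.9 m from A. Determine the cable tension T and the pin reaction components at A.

T = 2072 N, A_x = 1490 N, A_y = 2011 N

ΣM about A: T·sin44°·9.6 − 400·4.8 − 3050·3.9 = 0 → T = 13815/(9.6·0.694658) = 2071.61 ≈ 2072 N.
ΣF_x = 0: A_x − T·cos44° = 0 → A_x = 2071.61 × 0.71934 = 1490 N.
ΣF_y = 0: A_y + T·sin44° − 400 − 3050 = 0 → A_y = 3450 − 2071.61 × 0.694658 = 2011 N.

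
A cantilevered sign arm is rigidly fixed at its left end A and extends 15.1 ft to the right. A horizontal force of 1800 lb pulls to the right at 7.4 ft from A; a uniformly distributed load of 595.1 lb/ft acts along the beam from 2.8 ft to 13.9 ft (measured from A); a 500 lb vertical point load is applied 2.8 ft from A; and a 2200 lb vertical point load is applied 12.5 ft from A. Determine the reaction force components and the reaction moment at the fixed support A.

Resultant of the distributed load: 595.1 × 11.1 = 6605.61 lb at 8.35 ft from A.
ΣF_x = 0: A_x + 1800 = 0 → A_x = -1800 lb.
ΣF_y = 0: A_y − 595.1·11.1 − 500 − 2200 = 0 → A_y = 9306 lb.
ΣM about A: M_A − (595.1·11.1)·8.35 − 500·2.8 − 2200·12.5 = 0 → M_A = 84060 lb·ft.

A_x = -1800 lb, A_y = 9306 lb, M_A = 84060 lb·ft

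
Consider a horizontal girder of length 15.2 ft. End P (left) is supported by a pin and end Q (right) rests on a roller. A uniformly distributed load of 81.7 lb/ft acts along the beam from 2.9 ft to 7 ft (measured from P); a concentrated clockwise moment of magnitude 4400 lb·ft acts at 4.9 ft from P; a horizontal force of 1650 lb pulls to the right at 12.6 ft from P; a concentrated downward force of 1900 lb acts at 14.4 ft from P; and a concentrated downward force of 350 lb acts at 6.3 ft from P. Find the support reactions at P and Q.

Resultant of the distributed load: 81.7 × 4.1 = 334.97 lb at 4.95 ft from P.
ΣM about P: Q_y·15.2 − (81.7·4.1)·4.95 − 4400 − 1900·14.4 − 350·6.3 = 0 → Q_y = 35623.1015/15.2 = 2343.63 ≈ 2344 lb.
ΣF_y = 0: P_y + 2343.63 − 81.7·4.1 − 1900 − 350 = 0 → P_y = 241.3 lb.
ΣF_x = 0: P_x + 1650 = 0 → P_x = -1650 lb.

P_x = -1650 lb, P_y = 241.3 lb, Q_y = 2344 lb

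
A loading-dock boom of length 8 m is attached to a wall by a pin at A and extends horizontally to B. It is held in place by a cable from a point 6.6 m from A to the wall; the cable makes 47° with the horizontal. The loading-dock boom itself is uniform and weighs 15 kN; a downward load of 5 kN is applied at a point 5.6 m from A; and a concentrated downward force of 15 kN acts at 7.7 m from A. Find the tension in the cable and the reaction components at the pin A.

ΣM about A: T·sin47°·6.6 − 15·4 − 5·5.6 − 15·7.7 = 0 → T = 203.5/(6.6·0.731354) = 42.1592 ≈ 42.16 kN.
ΣF_x = 0: A_x − T·cos47° = 0 → A_x = 42.1592 × 0.681998 = 28.75 kN.
ΣF_y = 0: A_y + T·sin47° − 15 − 5 − 15 = 0 → A_y = 35 − 42.1592 × 0.731354 = 4.167 kN.

T = 42.16 kN, A_x = 28.75 kN, A_y = 4.167 kN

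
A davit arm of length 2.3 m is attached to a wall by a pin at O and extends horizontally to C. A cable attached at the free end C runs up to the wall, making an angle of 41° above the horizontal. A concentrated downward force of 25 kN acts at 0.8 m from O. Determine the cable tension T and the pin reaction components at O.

ΣM about O: T·sin41°·2.3 − 25·0.8 = 0 → T = 20/(2.3·0.656059) = 13.2544 ≈ 13.25 kN.
ΣF_x = 0: O_x − T·cos41° = 0 → O_x = 13.2544 × 0.75471 = 10.00 kN.
ΣF_y = 0: O_y + T·sin41° − 25 = 0 → O_y = 25 − 13.2544 × 0.656059 = 16.30 kN.

T = 13.25 kN, O_x = 10.00 kN, O_y = 16.30 kN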